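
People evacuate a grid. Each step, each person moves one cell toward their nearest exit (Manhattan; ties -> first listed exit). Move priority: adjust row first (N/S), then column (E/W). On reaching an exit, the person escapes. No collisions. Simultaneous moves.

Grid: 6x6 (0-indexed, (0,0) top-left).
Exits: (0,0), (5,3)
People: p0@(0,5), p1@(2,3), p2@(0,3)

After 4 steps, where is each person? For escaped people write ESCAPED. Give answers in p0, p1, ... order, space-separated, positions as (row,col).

Step 1: p0:(0,5)->(0,4) | p1:(2,3)->(3,3) | p2:(0,3)->(0,2)
Step 2: p0:(0,4)->(0,3) | p1:(3,3)->(4,3) | p2:(0,2)->(0,1)
Step 3: p0:(0,3)->(0,2) | p1:(4,3)->(5,3)->EXIT | p2:(0,1)->(0,0)->EXIT
Step 4: p0:(0,2)->(0,1) | p1:escaped | p2:escaped

(0,1) ESCAPED ESCAPED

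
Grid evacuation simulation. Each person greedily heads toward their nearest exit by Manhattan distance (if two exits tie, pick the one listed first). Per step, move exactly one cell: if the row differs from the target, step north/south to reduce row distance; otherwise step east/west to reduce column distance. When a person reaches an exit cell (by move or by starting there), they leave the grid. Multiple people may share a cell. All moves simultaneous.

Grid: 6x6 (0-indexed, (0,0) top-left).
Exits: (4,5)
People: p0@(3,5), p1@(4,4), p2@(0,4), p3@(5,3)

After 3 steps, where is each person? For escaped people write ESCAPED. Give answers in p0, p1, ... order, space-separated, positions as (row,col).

Step 1: p0:(3,5)->(4,5)->EXIT | p1:(4,4)->(4,5)->EXIT | p2:(0,4)->(1,4) | p3:(5,3)->(4,3)
Step 2: p0:escaped | p1:escaped | p2:(1,4)->(2,4) | p3:(4,3)->(4,4)
Step 3: p0:escaped | p1:escaped | p2:(2,4)->(3,4) | p3:(4,4)->(4,5)->EXIT

ESCAPED ESCAPED (3,4) ESCAPED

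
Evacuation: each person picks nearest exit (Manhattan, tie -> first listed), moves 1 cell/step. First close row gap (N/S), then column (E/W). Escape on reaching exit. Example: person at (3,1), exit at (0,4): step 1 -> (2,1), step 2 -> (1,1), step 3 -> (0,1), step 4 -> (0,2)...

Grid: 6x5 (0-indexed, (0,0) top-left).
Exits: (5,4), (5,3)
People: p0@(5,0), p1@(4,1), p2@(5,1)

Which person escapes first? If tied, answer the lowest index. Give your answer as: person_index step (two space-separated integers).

Answer: 2 2

Derivation:
Step 1: p0:(5,0)->(5,1) | p1:(4,1)->(5,1) | p2:(5,1)->(5,2)
Step 2: p0:(5,1)->(5,2) | p1:(5,1)->(5,2) | p2:(5,2)->(5,3)->EXIT
Step 3: p0:(5,2)->(5,3)->EXIT | p1:(5,2)->(5,3)->EXIT | p2:escaped
Exit steps: [3, 3, 2]
First to escape: p2 at step 2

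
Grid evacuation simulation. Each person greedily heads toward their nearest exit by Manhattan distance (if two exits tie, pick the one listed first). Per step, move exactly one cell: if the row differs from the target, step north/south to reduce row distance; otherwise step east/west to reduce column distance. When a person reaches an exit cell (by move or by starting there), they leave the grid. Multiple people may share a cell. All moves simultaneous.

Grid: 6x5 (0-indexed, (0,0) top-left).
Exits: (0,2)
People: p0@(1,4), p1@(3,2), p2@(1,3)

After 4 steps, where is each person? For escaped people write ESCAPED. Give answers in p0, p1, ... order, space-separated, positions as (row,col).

Step 1: p0:(1,4)->(0,4) | p1:(3,2)->(2,2) | p2:(1,3)->(0,3)
Step 2: p0:(0,4)->(0,3) | p1:(2,2)->(1,2) | p2:(0,3)->(0,2)->EXIT
Step 3: p0:(0,3)->(0,2)->EXIT | p1:(1,2)->(0,2)->EXIT | p2:escaped

ESCAPED ESCAPED ESCAPED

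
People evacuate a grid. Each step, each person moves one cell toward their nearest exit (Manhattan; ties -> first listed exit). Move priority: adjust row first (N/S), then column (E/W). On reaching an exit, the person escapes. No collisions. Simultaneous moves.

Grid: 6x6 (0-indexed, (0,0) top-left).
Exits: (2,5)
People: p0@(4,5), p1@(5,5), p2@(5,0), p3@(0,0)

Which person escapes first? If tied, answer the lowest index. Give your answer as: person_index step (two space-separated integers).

Answer: 0 2

Derivation:
Step 1: p0:(4,5)->(3,5) | p1:(5,5)->(4,5) | p2:(5,0)->(4,0) | p3:(0,0)->(1,0)
Step 2: p0:(3,5)->(2,5)->EXIT | p1:(4,5)->(3,5) | p2:(4,0)->(3,0) | p3:(1,0)->(2,0)
Step 3: p0:escaped | p1:(3,5)->(2,5)->EXIT | p2:(3,0)->(2,0) | p3:(2,0)->(2,1)
Step 4: p0:escaped | p1:escaped | p2:(2,0)->(2,1) | p3:(2,1)->(2,2)
Step 5: p0:escaped | p1:escaped | p2:(2,1)->(2,2) | p3:(2,2)->(2,3)
Step 6: p0:escaped | p1:escaped | p2:(2,2)->(2,3) | p3:(2,3)->(2,4)
Step 7: p0:escaped | p1:escaped | p2:(2,3)->(2,4) | p3:(2,4)->(2,5)->EXIT
Step 8: p0:escaped | p1:escaped | p2:(2,4)->(2,5)->EXIT | p3:escaped
Exit steps: [2, 3, 8, 7]
First to escape: p0 at step 2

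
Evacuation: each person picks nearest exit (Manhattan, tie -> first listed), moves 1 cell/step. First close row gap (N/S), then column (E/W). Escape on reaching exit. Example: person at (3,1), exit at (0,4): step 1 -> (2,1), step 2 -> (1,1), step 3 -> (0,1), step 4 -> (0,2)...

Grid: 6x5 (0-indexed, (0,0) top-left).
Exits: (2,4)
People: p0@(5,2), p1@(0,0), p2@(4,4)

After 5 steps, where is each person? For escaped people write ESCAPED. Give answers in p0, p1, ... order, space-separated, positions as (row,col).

Step 1: p0:(5,2)->(4,2) | p1:(0,0)->(1,0) | p2:(4,4)->(3,4)
Step 2: p0:(4,2)->(3,2) | p1:(1,0)->(2,0) | p2:(3,4)->(2,4)->EXIT
Step 3: p0:(3,2)->(2,2) | p1:(2,0)->(2,1) | p2:escaped
Step 4: p0:(2,2)->(2,3) | p1:(2,1)->(2,2) | p2:escaped
Step 5: p0:(2,3)->(2,4)->EXIT | p1:(2,2)->(2,3) | p2:escaped

ESCAPED (2,3) ESCAPED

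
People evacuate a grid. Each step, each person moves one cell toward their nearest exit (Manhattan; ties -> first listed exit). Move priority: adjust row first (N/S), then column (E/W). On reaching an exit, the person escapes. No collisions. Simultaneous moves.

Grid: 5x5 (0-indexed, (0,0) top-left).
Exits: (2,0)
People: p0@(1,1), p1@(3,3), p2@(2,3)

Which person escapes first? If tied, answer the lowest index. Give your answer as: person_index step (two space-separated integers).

Step 1: p0:(1,1)->(2,1) | p1:(3,3)->(2,3) | p2:(2,3)->(2,2)
Step 2: p0:(2,1)->(2,0)->EXIT | p1:(2,3)->(2,2) | p2:(2,2)->(2,1)
Step 3: p0:escaped | p1:(2,2)->(2,1) | p2:(2,1)->(2,0)->EXIT
Step 4: p0:escaped | p1:(2,1)->(2,0)->EXIT | p2:escaped
Exit steps: [2, 4, 3]
First to escape: p0 at step 2

Answer: 0 2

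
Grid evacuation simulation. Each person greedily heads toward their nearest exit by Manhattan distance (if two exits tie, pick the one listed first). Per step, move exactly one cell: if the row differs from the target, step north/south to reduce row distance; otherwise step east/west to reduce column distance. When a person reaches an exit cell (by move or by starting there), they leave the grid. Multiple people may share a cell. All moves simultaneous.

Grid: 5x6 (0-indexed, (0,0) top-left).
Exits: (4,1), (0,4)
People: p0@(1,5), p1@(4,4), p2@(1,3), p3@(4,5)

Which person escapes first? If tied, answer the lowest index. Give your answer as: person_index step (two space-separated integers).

Answer: 0 2

Derivation:
Step 1: p0:(1,5)->(0,5) | p1:(4,4)->(4,3) | p2:(1,3)->(0,3) | p3:(4,5)->(4,4)
Step 2: p0:(0,5)->(0,4)->EXIT | p1:(4,3)->(4,2) | p2:(0,3)->(0,4)->EXIT | p3:(4,4)->(4,3)
Step 3: p0:escaped | p1:(4,2)->(4,1)->EXIT | p2:escaped | p3:(4,3)->(4,2)
Step 4: p0:escaped | p1:escaped | p2:escaped | p3:(4,2)->(4,1)->EXIT
Exit steps: [2, 3, 2, 4]
First to escape: p0 at step 2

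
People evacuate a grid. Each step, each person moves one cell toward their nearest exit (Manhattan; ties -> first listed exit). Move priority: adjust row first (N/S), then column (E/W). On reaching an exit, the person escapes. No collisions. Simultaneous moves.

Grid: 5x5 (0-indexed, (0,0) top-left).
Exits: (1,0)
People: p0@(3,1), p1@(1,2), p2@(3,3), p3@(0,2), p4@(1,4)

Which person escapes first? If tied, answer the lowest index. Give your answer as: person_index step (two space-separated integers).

Answer: 1 2

Derivation:
Step 1: p0:(3,1)->(2,1) | p1:(1,2)->(1,1) | p2:(3,3)->(2,3) | p3:(0,2)->(1,2) | p4:(1,4)->(1,3)
Step 2: p0:(2,1)->(1,1) | p1:(1,1)->(1,0)->EXIT | p2:(2,3)->(1,3) | p3:(1,2)->(1,1) | p4:(1,3)->(1,2)
Step 3: p0:(1,1)->(1,0)->EXIT | p1:escaped | p2:(1,3)->(1,2) | p3:(1,1)->(1,0)->EXIT | p4:(1,2)->(1,1)
Step 4: p0:escaped | p1:escaped | p2:(1,2)->(1,1) | p3:escaped | p4:(1,1)->(1,0)->EXIT
Step 5: p0:escaped | p1:escaped | p2:(1,1)->(1,0)->EXIT | p3:escaped | p4:escaped
Exit steps: [3, 2, 5, 3, 4]
First to escape: p1 at step 2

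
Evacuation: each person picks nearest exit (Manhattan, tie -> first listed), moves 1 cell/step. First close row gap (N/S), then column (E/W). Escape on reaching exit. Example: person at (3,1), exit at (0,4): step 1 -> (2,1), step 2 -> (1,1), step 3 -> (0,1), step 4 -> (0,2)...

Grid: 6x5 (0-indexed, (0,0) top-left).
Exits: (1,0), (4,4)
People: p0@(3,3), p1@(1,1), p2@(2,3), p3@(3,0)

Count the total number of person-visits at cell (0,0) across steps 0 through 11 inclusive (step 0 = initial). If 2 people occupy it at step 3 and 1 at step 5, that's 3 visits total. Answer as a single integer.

Step 0: p0@(3,3) p1@(1,1) p2@(2,3) p3@(3,0) -> at (0,0): 0 [-], cum=0
Step 1: p0@(4,3) p1@ESC p2@(3,3) p3@(2,0) -> at (0,0): 0 [-], cum=0
Step 2: p0@ESC p1@ESC p2@(4,3) p3@ESC -> at (0,0): 0 [-], cum=0
Step 3: p0@ESC p1@ESC p2@ESC p3@ESC -> at (0,0): 0 [-], cum=0
Total visits = 0

Answer: 0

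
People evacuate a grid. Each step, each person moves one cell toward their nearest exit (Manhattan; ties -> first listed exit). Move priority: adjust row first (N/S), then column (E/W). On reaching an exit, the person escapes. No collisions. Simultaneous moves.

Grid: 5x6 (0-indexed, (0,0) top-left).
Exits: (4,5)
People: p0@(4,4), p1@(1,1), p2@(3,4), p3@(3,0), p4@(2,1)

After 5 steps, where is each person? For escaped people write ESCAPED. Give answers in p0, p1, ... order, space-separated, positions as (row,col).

Step 1: p0:(4,4)->(4,5)->EXIT | p1:(1,1)->(2,1) | p2:(3,4)->(4,4) | p3:(3,0)->(4,0) | p4:(2,1)->(3,1)
Step 2: p0:escaped | p1:(2,1)->(3,1) | p2:(4,4)->(4,5)->EXIT | p3:(4,0)->(4,1) | p4:(3,1)->(4,1)
Step 3: p0:escaped | p1:(3,1)->(4,1) | p2:escaped | p3:(4,1)->(4,2) | p4:(4,1)->(4,2)
Step 4: p0:escaped | p1:(4,1)->(4,2) | p2:escaped | p3:(4,2)->(4,3) | p4:(4,2)->(4,3)
Step 5: p0:escaped | p1:(4,2)->(4,3) | p2:escaped | p3:(4,3)->(4,4) | p4:(4,3)->(4,4)

ESCAPED (4,3) ESCAPED (4,4) (4,4)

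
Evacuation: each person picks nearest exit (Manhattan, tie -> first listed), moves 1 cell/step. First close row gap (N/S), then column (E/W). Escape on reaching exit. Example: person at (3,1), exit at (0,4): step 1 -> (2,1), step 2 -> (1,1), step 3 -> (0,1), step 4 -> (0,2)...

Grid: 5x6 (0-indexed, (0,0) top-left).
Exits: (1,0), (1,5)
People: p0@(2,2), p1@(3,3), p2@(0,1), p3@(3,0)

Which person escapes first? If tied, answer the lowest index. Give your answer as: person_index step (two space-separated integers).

Step 1: p0:(2,2)->(1,2) | p1:(3,3)->(2,3) | p2:(0,1)->(1,1) | p3:(3,0)->(2,0)
Step 2: p0:(1,2)->(1,1) | p1:(2,3)->(1,3) | p2:(1,1)->(1,0)->EXIT | p3:(2,0)->(1,0)->EXIT
Step 3: p0:(1,1)->(1,0)->EXIT | p1:(1,3)->(1,4) | p2:escaped | p3:escaped
Step 4: p0:escaped | p1:(1,4)->(1,5)->EXIT | p2:escaped | p3:escaped
Exit steps: [3, 4, 2, 2]
First to escape: p2 at step 2

Answer: 2 2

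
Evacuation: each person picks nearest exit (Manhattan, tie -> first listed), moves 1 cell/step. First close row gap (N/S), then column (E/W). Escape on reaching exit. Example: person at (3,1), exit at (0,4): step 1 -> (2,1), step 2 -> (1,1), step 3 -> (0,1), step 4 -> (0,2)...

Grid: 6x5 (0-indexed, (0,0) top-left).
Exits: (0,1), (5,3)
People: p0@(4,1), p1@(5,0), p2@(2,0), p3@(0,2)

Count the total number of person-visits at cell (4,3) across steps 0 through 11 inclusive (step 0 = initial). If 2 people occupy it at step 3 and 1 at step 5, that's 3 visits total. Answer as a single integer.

Step 0: p0@(4,1) p1@(5,0) p2@(2,0) p3@(0,2) -> at (4,3): 0 [-], cum=0
Step 1: p0@(5,1) p1@(5,1) p2@(1,0) p3@ESC -> at (4,3): 0 [-], cum=0
Step 2: p0@(5,2) p1@(5,2) p2@(0,0) p3@ESC -> at (4,3): 0 [-], cum=0
Step 3: p0@ESC p1@ESC p2@ESC p3@ESC -> at (4,3): 0 [-], cum=0
Total visits = 0

Answer: 0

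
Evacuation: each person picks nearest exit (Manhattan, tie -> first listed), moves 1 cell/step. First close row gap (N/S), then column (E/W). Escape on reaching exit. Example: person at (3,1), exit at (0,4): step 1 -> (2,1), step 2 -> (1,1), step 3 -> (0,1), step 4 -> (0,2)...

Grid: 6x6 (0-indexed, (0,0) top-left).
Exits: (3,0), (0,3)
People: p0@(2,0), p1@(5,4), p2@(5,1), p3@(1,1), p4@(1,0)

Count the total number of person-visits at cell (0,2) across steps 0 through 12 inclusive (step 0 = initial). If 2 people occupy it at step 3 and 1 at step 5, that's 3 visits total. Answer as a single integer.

Answer: 0

Derivation:
Step 0: p0@(2,0) p1@(5,4) p2@(5,1) p3@(1,1) p4@(1,0) -> at (0,2): 0 [-], cum=0
Step 1: p0@ESC p1@(4,4) p2@(4,1) p3@(2,1) p4@(2,0) -> at (0,2): 0 [-], cum=0
Step 2: p0@ESC p1@(3,4) p2@(3,1) p3@(3,1) p4@ESC -> at (0,2): 0 [-], cum=0
Step 3: p0@ESC p1@(3,3) p2@ESC p3@ESC p4@ESC -> at (0,2): 0 [-], cum=0
Step 4: p0@ESC p1@(3,2) p2@ESC p3@ESC p4@ESC -> at (0,2): 0 [-], cum=0
Step 5: p0@ESC p1@(3,1) p2@ESC p3@ESC p4@ESC -> at (0,2): 0 [-], cum=0
Step 6: p0@ESC p1@ESC p2@ESC p3@ESC p4@ESC -> at (0,2): 0 [-], cum=0
Total visits = 0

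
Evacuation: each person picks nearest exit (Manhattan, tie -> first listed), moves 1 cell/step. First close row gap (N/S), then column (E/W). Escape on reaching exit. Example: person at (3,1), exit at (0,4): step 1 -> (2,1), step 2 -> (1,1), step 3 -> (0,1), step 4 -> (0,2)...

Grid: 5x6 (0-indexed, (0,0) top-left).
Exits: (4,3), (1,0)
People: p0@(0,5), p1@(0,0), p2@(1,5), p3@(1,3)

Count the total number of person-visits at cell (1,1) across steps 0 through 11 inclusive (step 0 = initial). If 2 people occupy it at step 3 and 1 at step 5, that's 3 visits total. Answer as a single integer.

Step 0: p0@(0,5) p1@(0,0) p2@(1,5) p3@(1,3) -> at (1,1): 0 [-], cum=0
Step 1: p0@(1,5) p1@ESC p2@(2,5) p3@(2,3) -> at (1,1): 0 [-], cum=0
Step 2: p0@(2,5) p1@ESC p2@(3,5) p3@(3,3) -> at (1,1): 0 [-], cum=0
Step 3: p0@(3,5) p1@ESC p2@(4,5) p3@ESC -> at (1,1): 0 [-], cum=0
Step 4: p0@(4,5) p1@ESC p2@(4,4) p3@ESC -> at (1,1): 0 [-], cum=0
Step 5: p0@(4,4) p1@ESC p2@ESC p3@ESC -> at (1,1): 0 [-], cum=0
Step 6: p0@ESC p1@ESC p2@ESC p3@ESC -> at (1,1): 0 [-], cum=0
Total visits = 0

Answer: 0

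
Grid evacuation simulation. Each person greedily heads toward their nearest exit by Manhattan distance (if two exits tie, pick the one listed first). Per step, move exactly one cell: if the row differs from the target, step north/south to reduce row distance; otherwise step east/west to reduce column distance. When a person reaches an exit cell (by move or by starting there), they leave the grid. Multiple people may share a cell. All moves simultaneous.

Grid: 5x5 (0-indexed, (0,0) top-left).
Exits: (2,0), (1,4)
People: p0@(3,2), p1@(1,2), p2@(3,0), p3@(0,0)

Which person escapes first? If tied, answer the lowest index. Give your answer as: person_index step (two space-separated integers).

Step 1: p0:(3,2)->(2,2) | p1:(1,2)->(1,3) | p2:(3,0)->(2,0)->EXIT | p3:(0,0)->(1,0)
Step 2: p0:(2,2)->(2,1) | p1:(1,3)->(1,4)->EXIT | p2:escaped | p3:(1,0)->(2,0)->EXIT
Step 3: p0:(2,1)->(2,0)->EXIT | p1:escaped | p2:escaped | p3:escaped
Exit steps: [3, 2, 1, 2]
First to escape: p2 at step 1

Answer: 2 1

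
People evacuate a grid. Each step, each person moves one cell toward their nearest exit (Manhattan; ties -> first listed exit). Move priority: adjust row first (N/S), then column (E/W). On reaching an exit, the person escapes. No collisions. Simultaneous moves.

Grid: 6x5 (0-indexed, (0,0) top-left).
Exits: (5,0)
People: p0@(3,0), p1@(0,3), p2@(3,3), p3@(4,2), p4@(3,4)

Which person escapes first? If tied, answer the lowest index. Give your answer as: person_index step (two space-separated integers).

Answer: 0 2

Derivation:
Step 1: p0:(3,0)->(4,0) | p1:(0,3)->(1,3) | p2:(3,3)->(4,3) | p3:(4,2)->(5,2) | p4:(3,4)->(4,4)
Step 2: p0:(4,0)->(5,0)->EXIT | p1:(1,3)->(2,3) | p2:(4,3)->(5,3) | p3:(5,2)->(5,1) | p4:(4,4)->(5,4)
Step 3: p0:escaped | p1:(2,3)->(3,3) | p2:(5,3)->(5,2) | p3:(5,1)->(5,0)->EXIT | p4:(5,4)->(5,3)
Step 4: p0:escaped | p1:(3,3)->(4,3) | p2:(5,2)->(5,1) | p3:escaped | p4:(5,3)->(5,2)
Step 5: p0:escaped | p1:(4,3)->(5,3) | p2:(5,1)->(5,0)->EXIT | p3:escaped | p4:(5,2)->(5,1)
Step 6: p0:escaped | p1:(5,3)->(5,2) | p2:escaped | p3:escaped | p4:(5,1)->(5,0)->EXIT
Step 7: p0:escaped | p1:(5,2)->(5,1) | p2:escaped | p3:escaped | p4:escaped
Step 8: p0:escaped | p1:(5,1)->(5,0)->EXIT | p2:escaped | p3:escaped | p4:escaped
Exit steps: [2, 8, 5, 3, 6]
First to escape: p0 at step 2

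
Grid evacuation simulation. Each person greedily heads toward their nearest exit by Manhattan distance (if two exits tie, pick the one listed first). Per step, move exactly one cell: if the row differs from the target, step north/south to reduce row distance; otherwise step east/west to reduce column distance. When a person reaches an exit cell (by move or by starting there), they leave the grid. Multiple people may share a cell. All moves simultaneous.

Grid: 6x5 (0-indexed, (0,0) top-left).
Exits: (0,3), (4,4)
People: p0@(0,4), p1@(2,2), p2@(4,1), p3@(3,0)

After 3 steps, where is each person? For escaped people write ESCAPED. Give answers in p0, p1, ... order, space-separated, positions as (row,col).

Step 1: p0:(0,4)->(0,3)->EXIT | p1:(2,2)->(1,2) | p2:(4,1)->(4,2) | p3:(3,0)->(4,0)
Step 2: p0:escaped | p1:(1,2)->(0,2) | p2:(4,2)->(4,3) | p3:(4,0)->(4,1)
Step 3: p0:escaped | p1:(0,2)->(0,3)->EXIT | p2:(4,3)->(4,4)->EXIT | p3:(4,1)->(4,2)

ESCAPED ESCAPED ESCAPED (4,2)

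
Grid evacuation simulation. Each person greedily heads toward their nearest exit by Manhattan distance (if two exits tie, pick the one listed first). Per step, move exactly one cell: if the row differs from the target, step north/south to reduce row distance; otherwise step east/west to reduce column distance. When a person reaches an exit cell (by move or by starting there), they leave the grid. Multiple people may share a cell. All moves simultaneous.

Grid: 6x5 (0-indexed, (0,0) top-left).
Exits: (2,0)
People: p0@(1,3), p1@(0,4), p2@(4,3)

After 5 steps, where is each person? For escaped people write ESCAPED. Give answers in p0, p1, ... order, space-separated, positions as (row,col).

Step 1: p0:(1,3)->(2,3) | p1:(0,4)->(1,4) | p2:(4,3)->(3,3)
Step 2: p0:(2,3)->(2,2) | p1:(1,4)->(2,4) | p2:(3,3)->(2,3)
Step 3: p0:(2,2)->(2,1) | p1:(2,4)->(2,3) | p2:(2,3)->(2,2)
Step 4: p0:(2,1)->(2,0)->EXIT | p1:(2,3)->(2,2) | p2:(2,2)->(2,1)
Step 5: p0:escaped | p1:(2,2)->(2,1) | p2:(2,1)->(2,0)->EXIT

ESCAPED (2,1) ESCAPED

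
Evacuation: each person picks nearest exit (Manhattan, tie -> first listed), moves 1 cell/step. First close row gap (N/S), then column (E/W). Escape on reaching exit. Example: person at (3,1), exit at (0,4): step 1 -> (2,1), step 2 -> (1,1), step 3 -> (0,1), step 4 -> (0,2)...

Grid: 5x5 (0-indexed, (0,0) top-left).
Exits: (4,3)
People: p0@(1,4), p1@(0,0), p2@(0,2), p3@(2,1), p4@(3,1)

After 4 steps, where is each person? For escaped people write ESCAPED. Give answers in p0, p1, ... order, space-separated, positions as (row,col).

Step 1: p0:(1,4)->(2,4) | p1:(0,0)->(1,0) | p2:(0,2)->(1,2) | p3:(2,1)->(3,1) | p4:(3,1)->(4,1)
Step 2: p0:(2,4)->(3,4) | p1:(1,0)->(2,0) | p2:(1,2)->(2,2) | p3:(3,1)->(4,1) | p4:(4,1)->(4,2)
Step 3: p0:(3,4)->(4,4) | p1:(2,0)->(3,0) | p2:(2,2)->(3,2) | p3:(4,1)->(4,2) | p4:(4,2)->(4,3)->EXIT
Step 4: p0:(4,4)->(4,3)->EXIT | p1:(3,0)->(4,0) | p2:(3,2)->(4,2) | p3:(4,2)->(4,3)->EXIT | p4:escaped

ESCAPED (4,0) (4,2) ESCAPED ESCAPED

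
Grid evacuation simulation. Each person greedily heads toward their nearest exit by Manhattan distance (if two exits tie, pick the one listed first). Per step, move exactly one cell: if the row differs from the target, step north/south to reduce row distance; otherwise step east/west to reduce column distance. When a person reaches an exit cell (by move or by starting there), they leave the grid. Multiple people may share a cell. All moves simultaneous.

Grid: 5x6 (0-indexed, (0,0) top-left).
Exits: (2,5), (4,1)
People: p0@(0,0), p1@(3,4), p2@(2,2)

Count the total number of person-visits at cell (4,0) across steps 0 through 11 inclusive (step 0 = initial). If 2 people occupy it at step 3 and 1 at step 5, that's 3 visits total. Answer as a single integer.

Step 0: p0@(0,0) p1@(3,4) p2@(2,2) -> at (4,0): 0 [-], cum=0
Step 1: p0@(1,0) p1@(2,4) p2@(2,3) -> at (4,0): 0 [-], cum=0
Step 2: p0@(2,0) p1@ESC p2@(2,4) -> at (4,0): 0 [-], cum=0
Step 3: p0@(3,0) p1@ESC p2@ESC -> at (4,0): 0 [-], cum=0
Step 4: p0@(4,0) p1@ESC p2@ESC -> at (4,0): 1 [p0], cum=1
Step 5: p0@ESC p1@ESC p2@ESC -> at (4,0): 0 [-], cum=1
Total visits = 1

Answer: 1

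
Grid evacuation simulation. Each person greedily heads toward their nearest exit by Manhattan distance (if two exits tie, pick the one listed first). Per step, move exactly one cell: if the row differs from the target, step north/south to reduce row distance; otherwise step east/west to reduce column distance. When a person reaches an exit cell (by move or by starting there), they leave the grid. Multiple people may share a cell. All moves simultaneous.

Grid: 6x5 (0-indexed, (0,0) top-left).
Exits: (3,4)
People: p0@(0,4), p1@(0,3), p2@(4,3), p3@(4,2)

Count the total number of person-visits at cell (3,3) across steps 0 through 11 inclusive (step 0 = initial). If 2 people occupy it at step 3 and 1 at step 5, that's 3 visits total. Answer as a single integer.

Answer: 3

Derivation:
Step 0: p0@(0,4) p1@(0,3) p2@(4,3) p3@(4,2) -> at (3,3): 0 [-], cum=0
Step 1: p0@(1,4) p1@(1,3) p2@(3,3) p3@(3,2) -> at (3,3): 1 [p2], cum=1
Step 2: p0@(2,4) p1@(2,3) p2@ESC p3@(3,3) -> at (3,3): 1 [p3], cum=2
Step 3: p0@ESC p1@(3,3) p2@ESC p3@ESC -> at (3,3): 1 [p1], cum=3
Step 4: p0@ESC p1@ESC p2@ESC p3@ESC -> at (3,3): 0 [-], cum=3
Total visits = 3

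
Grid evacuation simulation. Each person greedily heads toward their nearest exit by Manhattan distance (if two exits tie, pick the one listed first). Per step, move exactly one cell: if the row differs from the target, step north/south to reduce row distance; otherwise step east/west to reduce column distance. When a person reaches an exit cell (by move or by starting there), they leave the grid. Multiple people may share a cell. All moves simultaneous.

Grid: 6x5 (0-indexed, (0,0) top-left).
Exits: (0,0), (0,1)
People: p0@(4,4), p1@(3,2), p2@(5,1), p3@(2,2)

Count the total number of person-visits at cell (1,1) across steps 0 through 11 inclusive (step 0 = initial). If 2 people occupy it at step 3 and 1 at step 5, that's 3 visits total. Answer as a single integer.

Answer: 1

Derivation:
Step 0: p0@(4,4) p1@(3,2) p2@(5,1) p3@(2,2) -> at (1,1): 0 [-], cum=0
Step 1: p0@(3,4) p1@(2,2) p2@(4,1) p3@(1,2) -> at (1,1): 0 [-], cum=0
Step 2: p0@(2,4) p1@(1,2) p2@(3,1) p3@(0,2) -> at (1,1): 0 [-], cum=0
Step 3: p0@(1,4) p1@(0,2) p2@(2,1) p3@ESC -> at (1,1): 0 [-], cum=0
Step 4: p0@(0,4) p1@ESC p2@(1,1) p3@ESC -> at (1,1): 1 [p2], cum=1
Step 5: p0@(0,3) p1@ESC p2@ESC p3@ESC -> at (1,1): 0 [-], cum=1
Step 6: p0@(0,2) p1@ESC p2@ESC p3@ESC -> at (1,1): 0 [-], cum=1
Step 7: p0@ESC p1@ESC p2@ESC p3@ESC -> at (1,1): 0 [-], cum=1
Total visits = 1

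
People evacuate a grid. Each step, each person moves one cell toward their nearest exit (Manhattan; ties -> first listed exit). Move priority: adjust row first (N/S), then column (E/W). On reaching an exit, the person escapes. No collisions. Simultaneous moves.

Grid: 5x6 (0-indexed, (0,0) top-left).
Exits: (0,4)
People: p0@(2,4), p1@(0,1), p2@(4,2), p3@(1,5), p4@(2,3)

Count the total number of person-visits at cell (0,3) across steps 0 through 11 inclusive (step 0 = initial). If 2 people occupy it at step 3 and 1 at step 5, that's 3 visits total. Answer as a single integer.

Answer: 3

Derivation:
Step 0: p0@(2,4) p1@(0,1) p2@(4,2) p3@(1,5) p4@(2,3) -> at (0,3): 0 [-], cum=0
Step 1: p0@(1,4) p1@(0,2) p2@(3,2) p3@(0,5) p4@(1,3) -> at (0,3): 0 [-], cum=0
Step 2: p0@ESC p1@(0,3) p2@(2,2) p3@ESC p4@(0,3) -> at (0,3): 2 [p1,p4], cum=2
Step 3: p0@ESC p1@ESC p2@(1,2) p3@ESC p4@ESC -> at (0,3): 0 [-], cum=2
Step 4: p0@ESC p1@ESC p2@(0,2) p3@ESC p4@ESC -> at (0,3): 0 [-], cum=2
Step 5: p0@ESC p1@ESC p2@(0,3) p3@ESC p4@ESC -> at (0,3): 1 [p2], cum=3
Step 6: p0@ESC p1@ESC p2@ESC p3@ESC p4@ESC -> at (0,3): 0 [-], cum=3
Total visits = 3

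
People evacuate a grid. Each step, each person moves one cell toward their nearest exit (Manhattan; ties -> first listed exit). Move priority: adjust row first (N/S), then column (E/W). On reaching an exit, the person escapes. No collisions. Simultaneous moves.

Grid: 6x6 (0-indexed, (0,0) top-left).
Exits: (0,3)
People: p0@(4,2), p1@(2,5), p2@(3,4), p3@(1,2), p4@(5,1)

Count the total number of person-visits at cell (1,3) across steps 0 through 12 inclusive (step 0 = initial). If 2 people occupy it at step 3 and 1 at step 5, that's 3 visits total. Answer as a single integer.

Step 0: p0@(4,2) p1@(2,5) p2@(3,4) p3@(1,2) p4@(5,1) -> at (1,3): 0 [-], cum=0
Step 1: p0@(3,2) p1@(1,5) p2@(2,4) p3@(0,2) p4@(4,1) -> at (1,3): 0 [-], cum=0
Step 2: p0@(2,2) p1@(0,5) p2@(1,4) p3@ESC p4@(3,1) -> at (1,3): 0 [-], cum=0
Step 3: p0@(1,2) p1@(0,4) p2@(0,4) p3@ESC p4@(2,1) -> at (1,3): 0 [-], cum=0
Step 4: p0@(0,2) p1@ESC p2@ESC p3@ESC p4@(1,1) -> at (1,3): 0 [-], cum=0
Step 5: p0@ESC p1@ESC p2@ESC p3@ESC p4@(0,1) -> at (1,3): 0 [-], cum=0
Step 6: p0@ESC p1@ESC p2@ESC p3@ESC p4@(0,2) -> at (1,3): 0 [-], cum=0
Step 7: p0@ESC p1@ESC p2@ESC p3@ESC p4@ESC -> at (1,3): 0 [-], cum=0
Total visits = 0

Answer: 0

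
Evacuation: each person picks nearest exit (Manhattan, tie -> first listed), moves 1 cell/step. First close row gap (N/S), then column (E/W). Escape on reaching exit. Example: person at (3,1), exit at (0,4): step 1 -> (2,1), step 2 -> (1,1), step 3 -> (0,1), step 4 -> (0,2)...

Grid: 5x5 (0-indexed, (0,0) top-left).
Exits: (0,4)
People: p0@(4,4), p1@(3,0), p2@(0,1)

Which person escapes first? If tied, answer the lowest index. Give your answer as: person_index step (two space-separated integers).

Step 1: p0:(4,4)->(3,4) | p1:(3,0)->(2,0) | p2:(0,1)->(0,2)
Step 2: p0:(3,4)->(2,4) | p1:(2,0)->(1,0) | p2:(0,2)->(0,3)
Step 3: p0:(2,4)->(1,4) | p1:(1,0)->(0,0) | p2:(0,3)->(0,4)->EXIT
Step 4: p0:(1,4)->(0,4)->EXIT | p1:(0,0)->(0,1) | p2:escaped
Step 5: p0:escaped | p1:(0,1)->(0,2) | p2:escaped
Step 6: p0:escaped | p1:(0,2)->(0,3) | p2:escaped
Step 7: p0:escaped | p1:(0,3)->(0,4)->EXIT | p2:escaped
Exit steps: [4, 7, 3]
First to escape: p2 at step 3

Answer: 2 3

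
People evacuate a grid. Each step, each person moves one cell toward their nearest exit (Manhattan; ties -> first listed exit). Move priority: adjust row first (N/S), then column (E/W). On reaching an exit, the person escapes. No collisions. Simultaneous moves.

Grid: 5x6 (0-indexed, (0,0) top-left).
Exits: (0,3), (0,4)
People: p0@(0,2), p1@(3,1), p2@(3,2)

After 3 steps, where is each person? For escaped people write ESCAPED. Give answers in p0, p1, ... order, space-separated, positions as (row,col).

Step 1: p0:(0,2)->(0,3)->EXIT | p1:(3,1)->(2,1) | p2:(3,2)->(2,2)
Step 2: p0:escaped | p1:(2,1)->(1,1) | p2:(2,2)->(1,2)
Step 3: p0:escaped | p1:(1,1)->(0,1) | p2:(1,2)->(0,2)

ESCAPED (0,1) (0,2)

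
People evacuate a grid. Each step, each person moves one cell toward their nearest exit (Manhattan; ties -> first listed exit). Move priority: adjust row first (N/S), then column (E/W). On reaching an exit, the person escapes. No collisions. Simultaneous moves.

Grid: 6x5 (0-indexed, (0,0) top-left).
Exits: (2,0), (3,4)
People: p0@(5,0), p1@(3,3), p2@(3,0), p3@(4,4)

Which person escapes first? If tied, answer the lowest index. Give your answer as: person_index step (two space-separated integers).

Answer: 1 1

Derivation:
Step 1: p0:(5,0)->(4,0) | p1:(3,3)->(3,4)->EXIT | p2:(3,0)->(2,0)->EXIT | p3:(4,4)->(3,4)->EXIT
Step 2: p0:(4,0)->(3,0) | p1:escaped | p2:escaped | p3:escaped
Step 3: p0:(3,0)->(2,0)->EXIT | p1:escaped | p2:escaped | p3:escaped
Exit steps: [3, 1, 1, 1]
First to escape: p1 at step 1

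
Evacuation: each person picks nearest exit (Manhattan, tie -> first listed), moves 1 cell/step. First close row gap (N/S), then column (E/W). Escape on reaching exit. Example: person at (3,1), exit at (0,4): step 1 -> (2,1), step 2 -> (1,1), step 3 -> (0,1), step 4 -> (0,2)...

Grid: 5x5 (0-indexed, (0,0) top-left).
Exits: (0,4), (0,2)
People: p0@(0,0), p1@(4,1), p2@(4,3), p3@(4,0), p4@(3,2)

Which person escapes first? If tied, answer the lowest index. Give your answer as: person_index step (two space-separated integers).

Step 1: p0:(0,0)->(0,1) | p1:(4,1)->(3,1) | p2:(4,3)->(3,3) | p3:(4,0)->(3,0) | p4:(3,2)->(2,2)
Step 2: p0:(0,1)->(0,2)->EXIT | p1:(3,1)->(2,1) | p2:(3,3)->(2,3) | p3:(3,0)->(2,0) | p4:(2,2)->(1,2)
Step 3: p0:escaped | p1:(2,1)->(1,1) | p2:(2,3)->(1,3) | p3:(2,0)->(1,0) | p4:(1,2)->(0,2)->EXIT
Step 4: p0:escaped | p1:(1,1)->(0,1) | p2:(1,3)->(0,3) | p3:(1,0)->(0,0) | p4:escaped
Step 5: p0:escaped | p1:(0,1)->(0,2)->EXIT | p2:(0,3)->(0,4)->EXIT | p3:(0,0)->(0,1) | p4:escaped
Step 6: p0:escaped | p1:escaped | p2:escaped | p3:(0,1)->(0,2)->EXIT | p4:escaped
Exit steps: [2, 5, 5, 6, 3]
First to escape: p0 at step 2

Answer: 0 2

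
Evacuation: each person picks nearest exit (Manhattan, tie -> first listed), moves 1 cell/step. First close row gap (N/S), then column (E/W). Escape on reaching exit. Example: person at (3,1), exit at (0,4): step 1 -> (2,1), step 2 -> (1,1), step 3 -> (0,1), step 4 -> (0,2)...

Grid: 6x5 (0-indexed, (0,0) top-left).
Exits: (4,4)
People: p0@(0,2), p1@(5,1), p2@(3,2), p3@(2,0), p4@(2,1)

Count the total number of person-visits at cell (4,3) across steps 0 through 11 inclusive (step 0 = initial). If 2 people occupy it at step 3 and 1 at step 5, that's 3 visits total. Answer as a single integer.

Answer: 5

Derivation:
Step 0: p0@(0,2) p1@(5,1) p2@(3,2) p3@(2,0) p4@(2,1) -> at (4,3): 0 [-], cum=0
Step 1: p0@(1,2) p1@(4,1) p2@(4,2) p3@(3,0) p4@(3,1) -> at (4,3): 0 [-], cum=0
Step 2: p0@(2,2) p1@(4,2) p2@(4,3) p3@(4,0) p4@(4,1) -> at (4,3): 1 [p2], cum=1
Step 3: p0@(3,2) p1@(4,3) p2@ESC p3@(4,1) p4@(4,2) -> at (4,3): 1 [p1], cum=2
Step 4: p0@(4,2) p1@ESC p2@ESC p3@(4,2) p4@(4,3) -> at (4,3): 1 [p4], cum=3
Step 5: p0@(4,3) p1@ESC p2@ESC p3@(4,3) p4@ESC -> at (4,3): 2 [p0,p3], cum=5
Step 6: p0@ESC p1@ESC p2@ESC p3@ESC p4@ESC -> at (4,3): 0 [-], cum=5
Total visits = 5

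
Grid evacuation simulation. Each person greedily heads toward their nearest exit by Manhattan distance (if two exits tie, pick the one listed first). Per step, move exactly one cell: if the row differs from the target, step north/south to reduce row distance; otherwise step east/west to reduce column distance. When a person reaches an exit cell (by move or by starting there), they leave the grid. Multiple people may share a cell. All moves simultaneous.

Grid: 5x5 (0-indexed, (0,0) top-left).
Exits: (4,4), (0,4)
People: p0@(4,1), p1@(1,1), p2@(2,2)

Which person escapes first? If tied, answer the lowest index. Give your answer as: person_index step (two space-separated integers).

Answer: 0 3

Derivation:
Step 1: p0:(4,1)->(4,2) | p1:(1,1)->(0,1) | p2:(2,2)->(3,2)
Step 2: p0:(4,2)->(4,3) | p1:(0,1)->(0,2) | p2:(3,2)->(4,2)
Step 3: p0:(4,3)->(4,4)->EXIT | p1:(0,2)->(0,3) | p2:(4,2)->(4,3)
Step 4: p0:escaped | p1:(0,3)->(0,4)->EXIT | p2:(4,3)->(4,4)->EXIT
Exit steps: [3, 4, 4]
First to escape: p0 at step 3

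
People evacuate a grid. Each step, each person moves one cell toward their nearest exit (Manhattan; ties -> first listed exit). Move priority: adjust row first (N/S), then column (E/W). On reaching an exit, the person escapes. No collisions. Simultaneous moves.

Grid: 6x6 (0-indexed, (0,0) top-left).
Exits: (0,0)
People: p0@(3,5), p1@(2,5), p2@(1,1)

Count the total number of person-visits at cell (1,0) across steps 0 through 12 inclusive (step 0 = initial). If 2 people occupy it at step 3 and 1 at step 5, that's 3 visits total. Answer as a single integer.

Step 0: p0@(3,5) p1@(2,5) p2@(1,1) -> at (1,0): 0 [-], cum=0
Step 1: p0@(2,5) p1@(1,5) p2@(0,1) -> at (1,0): 0 [-], cum=0
Step 2: p0@(1,5) p1@(0,5) p2@ESC -> at (1,0): 0 [-], cum=0
Step 3: p0@(0,5) p1@(0,4) p2@ESC -> at (1,0): 0 [-], cum=0
Step 4: p0@(0,4) p1@(0,3) p2@ESC -> at (1,0): 0 [-], cum=0
Step 5: p0@(0,3) p1@(0,2) p2@ESC -> at (1,0): 0 [-], cum=0
Step 6: p0@(0,2) p1@(0,1) p2@ESC -> at (1,0): 0 [-], cum=0
Step 7: p0@(0,1) p1@ESC p2@ESC -> at (1,0): 0 [-], cum=0
Step 8: p0@ESC p1@ESC p2@ESC -> at (1,0): 0 [-], cum=0
Total visits = 0

Answer: 0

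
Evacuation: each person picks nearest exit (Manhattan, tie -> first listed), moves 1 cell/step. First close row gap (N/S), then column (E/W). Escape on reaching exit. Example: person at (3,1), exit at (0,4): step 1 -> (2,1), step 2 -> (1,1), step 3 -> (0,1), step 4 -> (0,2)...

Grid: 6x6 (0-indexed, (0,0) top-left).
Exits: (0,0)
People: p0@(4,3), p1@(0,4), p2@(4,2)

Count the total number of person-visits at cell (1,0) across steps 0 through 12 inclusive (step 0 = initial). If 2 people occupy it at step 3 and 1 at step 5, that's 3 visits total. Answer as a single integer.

Step 0: p0@(4,3) p1@(0,4) p2@(4,2) -> at (1,0): 0 [-], cum=0
Step 1: p0@(3,3) p1@(0,3) p2@(3,2) -> at (1,0): 0 [-], cum=0
Step 2: p0@(2,3) p1@(0,2) p2@(2,2) -> at (1,0): 0 [-], cum=0
Step 3: p0@(1,3) p1@(0,1) p2@(1,2) -> at (1,0): 0 [-], cum=0
Step 4: p0@(0,3) p1@ESC p2@(0,2) -> at (1,0): 0 [-], cum=0
Step 5: p0@(0,2) p1@ESC p2@(0,1) -> at (1,0): 0 [-], cum=0
Step 6: p0@(0,1) p1@ESC p2@ESC -> at (1,0): 0 [-], cum=0
Step 7: p0@ESC p1@ESC p2@ESC -> at (1,0): 0 [-], cum=0
Total visits = 0

Answer: 0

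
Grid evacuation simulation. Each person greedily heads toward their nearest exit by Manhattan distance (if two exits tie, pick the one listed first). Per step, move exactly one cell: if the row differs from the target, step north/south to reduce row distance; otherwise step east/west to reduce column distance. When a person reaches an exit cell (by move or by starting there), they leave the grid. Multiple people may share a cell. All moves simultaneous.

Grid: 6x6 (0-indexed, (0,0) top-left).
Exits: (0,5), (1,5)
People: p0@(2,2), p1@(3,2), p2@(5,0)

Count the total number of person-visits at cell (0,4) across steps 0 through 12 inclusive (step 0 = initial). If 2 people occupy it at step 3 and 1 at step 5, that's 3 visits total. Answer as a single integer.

Step 0: p0@(2,2) p1@(3,2) p2@(5,0) -> at (0,4): 0 [-], cum=0
Step 1: p0@(1,2) p1@(2,2) p2@(4,0) -> at (0,4): 0 [-], cum=0
Step 2: p0@(1,3) p1@(1,2) p2@(3,0) -> at (0,4): 0 [-], cum=0
Step 3: p0@(1,4) p1@(1,3) p2@(2,0) -> at (0,4): 0 [-], cum=0
Step 4: p0@ESC p1@(1,4) p2@(1,0) -> at (0,4): 0 [-], cum=0
Step 5: p0@ESC p1@ESC p2@(1,1) -> at (0,4): 0 [-], cum=0
Step 6: p0@ESC p1@ESC p2@(1,2) -> at (0,4): 0 [-], cum=0
Step 7: p0@ESC p1@ESC p2@(1,3) -> at (0,4): 0 [-], cum=0
Step 8: p0@ESC p1@ESC p2@(1,4) -> at (0,4): 0 [-], cum=0
Step 9: p0@ESC p1@ESC p2@ESC -> at (0,4): 0 [-], cum=0
Total visits = 0

Answer: 0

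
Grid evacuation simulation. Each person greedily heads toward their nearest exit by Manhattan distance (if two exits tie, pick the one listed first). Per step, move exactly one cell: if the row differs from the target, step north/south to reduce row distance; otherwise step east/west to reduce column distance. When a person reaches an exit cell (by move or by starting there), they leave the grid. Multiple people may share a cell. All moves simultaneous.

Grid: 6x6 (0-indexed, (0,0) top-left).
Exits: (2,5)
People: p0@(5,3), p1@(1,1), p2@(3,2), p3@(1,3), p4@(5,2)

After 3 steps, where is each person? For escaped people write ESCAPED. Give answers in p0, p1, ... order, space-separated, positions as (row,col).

Step 1: p0:(5,3)->(4,3) | p1:(1,1)->(2,1) | p2:(3,2)->(2,2) | p3:(1,3)->(2,3) | p4:(5,2)->(4,2)
Step 2: p0:(4,3)->(3,3) | p1:(2,1)->(2,2) | p2:(2,2)->(2,3) | p3:(2,3)->(2,4) | p4:(4,2)->(3,2)
Step 3: p0:(3,3)->(2,3) | p1:(2,2)->(2,3) | p2:(2,3)->(2,4) | p3:(2,4)->(2,5)->EXIT | p4:(3,2)->(2,2)

(2,3) (2,3) (2,4) ESCAPED (2,2)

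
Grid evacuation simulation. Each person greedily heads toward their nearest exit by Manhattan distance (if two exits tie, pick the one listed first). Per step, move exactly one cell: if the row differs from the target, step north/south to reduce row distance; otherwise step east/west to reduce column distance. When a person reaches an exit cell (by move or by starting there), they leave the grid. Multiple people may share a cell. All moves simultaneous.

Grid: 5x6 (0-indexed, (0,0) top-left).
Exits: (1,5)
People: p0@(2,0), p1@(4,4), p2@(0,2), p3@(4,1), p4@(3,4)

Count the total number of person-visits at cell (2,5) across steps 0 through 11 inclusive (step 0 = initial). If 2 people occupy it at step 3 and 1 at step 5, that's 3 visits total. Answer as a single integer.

Step 0: p0@(2,0) p1@(4,4) p2@(0,2) p3@(4,1) p4@(3,4) -> at (2,5): 0 [-], cum=0
Step 1: p0@(1,0) p1@(3,4) p2@(1,2) p3@(3,1) p4@(2,4) -> at (2,5): 0 [-], cum=0
Step 2: p0@(1,1) p1@(2,4) p2@(1,3) p3@(2,1) p4@(1,4) -> at (2,5): 0 [-], cum=0
Step 3: p0@(1,2) p1@(1,4) p2@(1,4) p3@(1,1) p4@ESC -> at (2,5): 0 [-], cum=0
Step 4: p0@(1,3) p1@ESC p2@ESC p3@(1,2) p4@ESC -> at (2,5): 0 [-], cum=0
Step 5: p0@(1,4) p1@ESC p2@ESC p3@(1,3) p4@ESC -> at (2,5): 0 [-], cum=0
Step 6: p0@ESC p1@ESC p2@ESC p3@(1,4) p4@ESC -> at (2,5): 0 [-], cum=0
Step 7: p0@ESC p1@ESC p2@ESC p3@ESC p4@ESC -> at (2,5): 0 [-], cum=0
Total visits = 0

Answer: 0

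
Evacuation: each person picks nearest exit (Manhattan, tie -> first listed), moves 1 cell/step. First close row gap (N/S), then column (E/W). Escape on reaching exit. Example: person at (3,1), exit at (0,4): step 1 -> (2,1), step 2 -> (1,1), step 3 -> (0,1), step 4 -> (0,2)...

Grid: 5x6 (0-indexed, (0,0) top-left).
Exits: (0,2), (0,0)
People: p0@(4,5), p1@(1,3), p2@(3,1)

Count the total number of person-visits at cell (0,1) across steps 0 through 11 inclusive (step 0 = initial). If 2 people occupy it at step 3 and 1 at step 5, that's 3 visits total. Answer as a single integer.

Step 0: p0@(4,5) p1@(1,3) p2@(3,1) -> at (0,1): 0 [-], cum=0
Step 1: p0@(3,5) p1@(0,3) p2@(2,1) -> at (0,1): 0 [-], cum=0
Step 2: p0@(2,5) p1@ESC p2@(1,1) -> at (0,1): 0 [-], cum=0
Step 3: p0@(1,5) p1@ESC p2@(0,1) -> at (0,1): 1 [p2], cum=1
Step 4: p0@(0,5) p1@ESC p2@ESC -> at (0,1): 0 [-], cum=1
Step 5: p0@(0,4) p1@ESC p2@ESC -> at (0,1): 0 [-], cum=1
Step 6: p0@(0,3) p1@ESC p2@ESC -> at (0,1): 0 [-], cum=1
Step 7: p0@ESC p1@ESC p2@ESC -> at (0,1): 0 [-], cum=1
Total visits = 1

Answer: 1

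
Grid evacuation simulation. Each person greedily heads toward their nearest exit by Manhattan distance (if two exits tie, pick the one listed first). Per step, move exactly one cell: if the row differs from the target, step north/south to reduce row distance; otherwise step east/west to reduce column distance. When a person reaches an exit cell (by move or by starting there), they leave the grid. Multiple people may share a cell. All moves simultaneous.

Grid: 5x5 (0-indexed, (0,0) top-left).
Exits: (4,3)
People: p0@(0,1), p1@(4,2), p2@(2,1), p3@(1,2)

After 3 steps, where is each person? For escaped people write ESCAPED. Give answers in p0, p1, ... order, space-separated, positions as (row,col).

Step 1: p0:(0,1)->(1,1) | p1:(4,2)->(4,3)->EXIT | p2:(2,1)->(3,1) | p3:(1,2)->(2,2)
Step 2: p0:(1,1)->(2,1) | p1:escaped | p2:(3,1)->(4,1) | p3:(2,2)->(3,2)
Step 3: p0:(2,1)->(3,1) | p1:escaped | p2:(4,1)->(4,2) | p3:(3,2)->(4,2)

(3,1) ESCAPED (4,2) (4,2)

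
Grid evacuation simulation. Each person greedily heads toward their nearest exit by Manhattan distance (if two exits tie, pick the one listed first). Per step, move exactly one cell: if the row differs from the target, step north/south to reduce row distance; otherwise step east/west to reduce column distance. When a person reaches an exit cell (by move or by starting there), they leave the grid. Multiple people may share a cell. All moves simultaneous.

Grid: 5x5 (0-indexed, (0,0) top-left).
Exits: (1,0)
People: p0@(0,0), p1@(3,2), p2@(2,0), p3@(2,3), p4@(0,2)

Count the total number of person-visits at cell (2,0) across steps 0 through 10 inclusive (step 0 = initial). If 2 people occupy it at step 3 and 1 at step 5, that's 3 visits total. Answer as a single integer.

Answer: 1

Derivation:
Step 0: p0@(0,0) p1@(3,2) p2@(2,0) p3@(2,3) p4@(0,2) -> at (2,0): 1 [p2], cum=1
Step 1: p0@ESC p1@(2,2) p2@ESC p3@(1,3) p4@(1,2) -> at (2,0): 0 [-], cum=1
Step 2: p0@ESC p1@(1,2) p2@ESC p3@(1,2) p4@(1,1) -> at (2,0): 0 [-], cum=1
Step 3: p0@ESC p1@(1,1) p2@ESC p3@(1,1) p4@ESC -> at (2,0): 0 [-], cum=1
Step 4: p0@ESC p1@ESC p2@ESC p3@ESC p4@ESC -> at (2,0): 0 [-], cum=1
Total visits = 1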